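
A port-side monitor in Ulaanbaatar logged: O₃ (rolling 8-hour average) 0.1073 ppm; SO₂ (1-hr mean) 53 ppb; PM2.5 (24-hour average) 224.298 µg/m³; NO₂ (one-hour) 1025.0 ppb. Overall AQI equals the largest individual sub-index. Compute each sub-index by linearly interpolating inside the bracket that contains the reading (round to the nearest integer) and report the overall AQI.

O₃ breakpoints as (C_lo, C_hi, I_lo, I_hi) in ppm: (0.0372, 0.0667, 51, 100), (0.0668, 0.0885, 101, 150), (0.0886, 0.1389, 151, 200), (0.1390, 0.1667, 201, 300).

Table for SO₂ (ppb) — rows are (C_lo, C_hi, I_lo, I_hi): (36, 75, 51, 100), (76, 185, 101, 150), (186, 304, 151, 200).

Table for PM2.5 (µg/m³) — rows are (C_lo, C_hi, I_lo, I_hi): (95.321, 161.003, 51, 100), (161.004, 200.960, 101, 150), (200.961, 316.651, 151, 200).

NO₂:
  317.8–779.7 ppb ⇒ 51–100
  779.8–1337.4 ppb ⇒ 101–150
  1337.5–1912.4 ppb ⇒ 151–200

O₃: 0.1073 lies in 0.0886–0.1389, so I_lo=151, I_hi=200, C_lo=0.0886, C_hi=0.1389.
(200−151)/(0.1389−0.0886) × (0.1073−0.0886) + 151 = 49/0.0503 × 0.0187 + 151 ≈ 169.22 → 169.
SO₂ 53: bracket 36–75 → index 51–100; slope 49/39, offset 17.
AQI = 51 + 49/39·17 ≈ 72.36 ⇒ 72.
PM2.5: row 200.961–316.651 (AQI 151–200). (200−151)·(224.298−200.961)/(316.651−200.961) + 151 = 49·23.337/115.690 + 151 ≈ 160.88 → 161.
NO₂: row 779.8–1337.4 (AQI 101–150). (150−101)·(1025.0−779.8)/(1337.4−779.8) + 101 = 49·245.2/557.6 + 101 ≈ 122.55 → 123.
Sub-indices: O₃→169, SO₂→72, PM2.5→161, NO₂→123. Overall AQI = max = 169; dominant pollutant is O₃.

169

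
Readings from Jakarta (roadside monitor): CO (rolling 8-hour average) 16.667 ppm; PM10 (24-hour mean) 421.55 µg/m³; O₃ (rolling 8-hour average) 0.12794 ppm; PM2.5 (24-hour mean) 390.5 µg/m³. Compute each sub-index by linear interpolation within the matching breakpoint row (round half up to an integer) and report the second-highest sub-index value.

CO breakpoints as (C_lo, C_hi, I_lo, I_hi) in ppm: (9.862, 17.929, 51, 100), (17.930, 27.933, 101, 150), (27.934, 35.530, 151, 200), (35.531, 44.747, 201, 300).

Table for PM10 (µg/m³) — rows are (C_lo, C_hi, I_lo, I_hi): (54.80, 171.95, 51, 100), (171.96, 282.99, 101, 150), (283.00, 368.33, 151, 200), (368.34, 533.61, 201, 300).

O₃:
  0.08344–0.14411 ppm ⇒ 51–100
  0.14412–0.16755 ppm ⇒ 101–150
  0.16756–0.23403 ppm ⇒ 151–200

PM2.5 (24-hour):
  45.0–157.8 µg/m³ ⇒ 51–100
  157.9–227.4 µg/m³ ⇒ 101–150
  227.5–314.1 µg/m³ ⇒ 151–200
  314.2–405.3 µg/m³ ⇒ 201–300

233

CO: 16.667 lies in 9.862–17.929, so I_lo=51, I_hi=100, C_lo=9.862, C_hi=17.929.
(100−51)/(17.929−9.862) × (16.667−9.862) + 51 = 49/8.067 × 6.805 + 51 ≈ 92.33 → 92.
PM10: 421.55 ∈ [368.34, 533.61] ↔ index [201, 300].
201 + (421.55−368.34)·(300−201)/(533.61−368.34) = 201 + 53.21·99/165.27 ≈ 232.87, so AQI = 233.
O₃ 0.12794: bracket 0.08344–0.14411 → index 51–100; slope 49/0.06067, offset 0.04450.
AQI = 51 + 49/0.06067·0.04450 ≈ 86.94 ⇒ 87.
PM2.5: 390.5 lies in 314.2–405.3, so I_lo=201, I_hi=300, C_lo=314.2, C_hi=405.3.
(300−201)/(405.3−314.2) × (390.5−314.2) + 201 = 99/91.1 × 76.3 + 201 ≈ 283.92 → 284.
Sub-indices: CO→92, PM10→233, O₃→87, PM2.5→284. Ranked high→low: 284, 233, 92, 87. Second-highest sub-index = 233.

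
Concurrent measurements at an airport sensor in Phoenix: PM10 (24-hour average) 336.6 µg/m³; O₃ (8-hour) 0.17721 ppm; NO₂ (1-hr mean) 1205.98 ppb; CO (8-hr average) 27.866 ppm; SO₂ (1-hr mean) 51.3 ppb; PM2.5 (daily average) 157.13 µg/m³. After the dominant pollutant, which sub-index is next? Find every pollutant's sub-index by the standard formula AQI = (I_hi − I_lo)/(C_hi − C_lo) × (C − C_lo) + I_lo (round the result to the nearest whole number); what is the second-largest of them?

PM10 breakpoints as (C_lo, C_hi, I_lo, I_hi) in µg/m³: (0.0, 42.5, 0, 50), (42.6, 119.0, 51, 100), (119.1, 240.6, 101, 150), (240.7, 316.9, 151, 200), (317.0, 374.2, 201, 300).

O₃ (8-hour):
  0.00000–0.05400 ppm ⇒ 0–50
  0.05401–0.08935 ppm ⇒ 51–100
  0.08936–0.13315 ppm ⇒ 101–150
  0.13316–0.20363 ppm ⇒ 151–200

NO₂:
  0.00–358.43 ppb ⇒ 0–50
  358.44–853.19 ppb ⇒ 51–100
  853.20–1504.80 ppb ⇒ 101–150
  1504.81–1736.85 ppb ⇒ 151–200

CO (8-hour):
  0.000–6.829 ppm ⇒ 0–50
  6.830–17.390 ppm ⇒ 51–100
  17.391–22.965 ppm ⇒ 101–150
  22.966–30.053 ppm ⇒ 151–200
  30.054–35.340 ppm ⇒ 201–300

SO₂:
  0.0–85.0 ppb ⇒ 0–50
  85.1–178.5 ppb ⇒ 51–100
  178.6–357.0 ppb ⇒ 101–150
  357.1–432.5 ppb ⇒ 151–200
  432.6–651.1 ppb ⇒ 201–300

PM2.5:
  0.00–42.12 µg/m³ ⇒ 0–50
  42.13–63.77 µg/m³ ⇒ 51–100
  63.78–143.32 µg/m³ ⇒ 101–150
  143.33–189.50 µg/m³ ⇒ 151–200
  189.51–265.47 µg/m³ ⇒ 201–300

185

PM10 336.6: bracket 317.0–374.2 → index 201–300; slope 99/57.2, offset 19.6.
AQI = 201 + 99/57.2·19.6 ≈ 234.92 ⇒ 235.
O₃ 0.17721: bracket 0.13316–0.20363 → index 151–200; slope 49/0.07047, offset 0.04405.
AQI = 151 + 49/0.07047·0.04405 ≈ 181.63 ⇒ 182.
NO₂: 1205.98 lies in 853.20–1504.80, so I_lo=101, I_hi=150, C_lo=853.20, C_hi=1504.80.
(150−101)/(1504.80−853.20) × (1205.98−853.20) + 101 = 49/651.60 × 352.78 + 101 ≈ 127.53 → 128.
CO: 27.866 lies in 22.966–30.053, so I_lo=151, I_hi=200, C_lo=22.966, C_hi=30.053.
(200−151)/(30.053−22.966) × (27.866−22.966) + 151 = 49/7.087 × 4.900 + 151 ≈ 184.88 → 185.
SO₂: 51.3 lies in 0.0–85.0, so I_lo=0, I_hi=50, C_lo=0.0, C_hi=85.0.
(50−0)/(85.0−0.0) × (51.3−0.0) + 0 = 50/85.0 × 51.3 + 0 ≈ 30.18 → 30.
PM2.5 157.13: bracket 143.33–189.50 → index 151–200; slope 49/46.17, offset 13.80.
AQI = 151 + 49/46.17·13.80 ≈ 165.65 ⇒ 166.
Sub-indices: PM10→235, O₃→182, NO₂→128, CO→185, SO₂→30, PM2.5→166. Ranked high→low: 235, 185, 182, 166, 128, 30. Second-highest sub-index = 185.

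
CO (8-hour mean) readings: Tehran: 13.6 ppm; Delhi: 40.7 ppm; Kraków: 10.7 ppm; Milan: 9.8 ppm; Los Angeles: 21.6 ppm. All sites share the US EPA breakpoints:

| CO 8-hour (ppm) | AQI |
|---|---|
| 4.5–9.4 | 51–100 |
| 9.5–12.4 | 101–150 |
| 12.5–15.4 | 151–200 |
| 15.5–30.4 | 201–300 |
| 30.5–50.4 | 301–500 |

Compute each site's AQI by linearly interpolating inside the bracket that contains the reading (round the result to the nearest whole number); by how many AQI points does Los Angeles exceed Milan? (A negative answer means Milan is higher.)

136

Tehran: 13.6 ∈ [12.5, 15.4] ↔ index [151, 200].
151 + (13.6−12.5)·(200−151)/(15.4−12.5) = 151 + 1.1·49/2.9 ≈ 169.59, so AQI = 170.
Delhi: 40.7 lies in 30.5–50.4, so I_lo=301, I_hi=500, C_lo=30.5, C_hi=50.4.
(500−301)/(50.4−30.5) × (40.7−30.5) + 301 = 199/19.9 × 10.2 + 301 ≈ 403.00 → 403.
Kraków 10.7: bracket 9.5–12.4 → index 101–150; slope 49/2.9, offset 1.2.
AQI = 101 + 49/2.9·1.2 ≈ 121.28 ⇒ 121.
Milan: 9.8 lies in 9.5–12.4, so I_lo=101, I_hi=150, C_lo=9.5, C_hi=12.4.
(150−101)/(12.4−9.5) × (9.8−9.5) + 101 = 49/2.9 × 0.3 + 101 ≈ 106.07 → 106.
Los Angeles: 21.6 lies in 15.5–30.4, so I_lo=201, I_hi=300, C_lo=15.5, C_hi=30.4.
(300−201)/(30.4−15.5) × (21.6−15.5) + 201 = 99/14.9 × 6.1 + 201 ≈ 241.53 → 242.
AQIs: Tehran=170, Delhi=403, Kraków=121, Milan=106, Los Angeles=242. Los Angeles (242) − Milan (106) = 136.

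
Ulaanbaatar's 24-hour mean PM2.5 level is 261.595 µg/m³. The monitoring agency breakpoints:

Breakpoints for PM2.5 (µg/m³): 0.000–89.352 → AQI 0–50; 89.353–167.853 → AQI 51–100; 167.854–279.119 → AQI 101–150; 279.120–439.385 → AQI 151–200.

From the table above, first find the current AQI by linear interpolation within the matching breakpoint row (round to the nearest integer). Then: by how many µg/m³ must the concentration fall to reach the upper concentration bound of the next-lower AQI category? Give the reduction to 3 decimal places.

93.742

PM2.5 261.595: bracket 167.854–279.119 → index 101–150; slope 49/111.265, offset 93.741.
AQI = 101 + 49/111.265·93.741 ≈ 142.28 ⇒ 142.
Current AQI 142 is in the Unhealthy for Sensitive Groups range (101–150). The next-lower category tops out at AQI 100, whose upper concentration bound is 167.853 µg/m³.
Reduction needed = 261.595 − 167.853 = 93.742 µg/m³.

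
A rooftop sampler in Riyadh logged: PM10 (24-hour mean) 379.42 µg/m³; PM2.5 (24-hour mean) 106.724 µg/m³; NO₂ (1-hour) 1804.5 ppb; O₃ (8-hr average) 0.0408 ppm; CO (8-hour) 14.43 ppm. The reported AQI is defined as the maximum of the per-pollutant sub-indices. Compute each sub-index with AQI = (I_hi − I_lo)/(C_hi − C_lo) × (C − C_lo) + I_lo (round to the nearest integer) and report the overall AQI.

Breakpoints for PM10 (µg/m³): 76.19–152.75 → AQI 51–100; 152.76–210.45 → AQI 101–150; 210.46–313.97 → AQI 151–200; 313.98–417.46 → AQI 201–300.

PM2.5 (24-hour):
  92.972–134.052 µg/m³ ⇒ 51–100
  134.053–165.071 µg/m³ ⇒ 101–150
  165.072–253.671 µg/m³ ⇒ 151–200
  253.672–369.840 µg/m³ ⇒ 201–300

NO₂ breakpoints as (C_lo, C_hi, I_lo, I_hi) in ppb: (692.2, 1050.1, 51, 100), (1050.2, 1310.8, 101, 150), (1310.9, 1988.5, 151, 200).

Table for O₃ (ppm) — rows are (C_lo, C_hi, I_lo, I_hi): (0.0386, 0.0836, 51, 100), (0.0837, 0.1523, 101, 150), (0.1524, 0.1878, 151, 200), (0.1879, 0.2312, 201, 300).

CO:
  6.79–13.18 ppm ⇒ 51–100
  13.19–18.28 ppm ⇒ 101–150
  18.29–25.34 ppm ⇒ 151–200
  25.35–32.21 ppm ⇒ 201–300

PM10: 379.42 ∈ [313.98, 417.46] ↔ index [201, 300].
201 + (379.42−313.98)·(300−201)/(417.46−313.98) = 201 + 65.44·99/103.48 ≈ 263.61, so AQI = 264.
PM2.5: row 92.972–134.052 (AQI 51–100). (100−51)·(106.724−92.972)/(134.052−92.972) + 51 = 49·13.752/41.080 + 51 ≈ 67.40 → 67.
NO₂: 1804.5 lies in 1310.9–1988.5, so I_lo=151, I_hi=200, C_lo=1310.9, C_hi=1988.5.
(200−151)/(1988.5−1310.9) × (1804.5−1310.9) + 151 = 49/677.6 × 493.6 + 151 ≈ 186.69 → 187.
O₃ 0.0408: bracket 0.0386–0.0836 → index 51–100; slope 49/0.0450, offset 0.0022.
AQI = 51 + 49/0.0450·0.0022 ≈ 53.40 ⇒ 53.
CO: 14.43 lies in 13.19–18.28, so I_lo=101, I_hi=150, C_lo=13.19, C_hi=18.28.
(150−101)/(18.28−13.19) × (14.43−13.19) + 101 = 49/5.09 × 1.24 + 101 ≈ 112.94 → 113.
Sub-indices: PM10→264, PM2.5→67, NO₂→187, O₃→53, CO→113. Overall AQI = max = 264; dominant pollutant is PM10.

264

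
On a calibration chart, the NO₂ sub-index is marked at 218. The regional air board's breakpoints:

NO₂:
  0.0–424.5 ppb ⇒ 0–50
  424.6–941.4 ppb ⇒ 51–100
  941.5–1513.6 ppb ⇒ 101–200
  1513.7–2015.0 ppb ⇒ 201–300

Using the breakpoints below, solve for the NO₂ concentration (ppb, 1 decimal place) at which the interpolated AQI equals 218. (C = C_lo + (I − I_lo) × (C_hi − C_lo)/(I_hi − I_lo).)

AQI 218 lies in the 201–300 band, which corresponds to 1513.7–2015.0 ppb.
C = 1513.7 + (218−201)×(2015.0−1513.7)/(300−201) = 1513.7 + 17×501.3/99 ≈ 1599.782 ppb → 1599.8 ppb to 1 dp.

1599.8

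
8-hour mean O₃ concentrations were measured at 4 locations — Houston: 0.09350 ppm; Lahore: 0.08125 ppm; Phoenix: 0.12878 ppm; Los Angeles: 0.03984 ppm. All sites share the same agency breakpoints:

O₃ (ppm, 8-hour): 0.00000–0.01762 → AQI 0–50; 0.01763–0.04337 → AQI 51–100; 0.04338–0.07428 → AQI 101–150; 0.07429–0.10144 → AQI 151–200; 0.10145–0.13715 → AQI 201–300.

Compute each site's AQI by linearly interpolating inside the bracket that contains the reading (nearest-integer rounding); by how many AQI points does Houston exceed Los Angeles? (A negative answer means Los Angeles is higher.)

Houston: 0.09350 lies in 0.07429–0.10144, so I_lo=151, I_hi=200, C_lo=0.07429, C_hi=0.10144.
(200−151)/(0.10144−0.07429) × (0.09350−0.07429) + 151 = 49/0.02715 × 0.01921 + 151 ≈ 185.67 → 186.
Lahore 0.08125: bracket 0.07429–0.10144 → index 151–200; slope 49/0.02715, offset 0.00696.
AQI = 151 + 49/0.02715·0.00696 ≈ 163.56 ⇒ 164.
Phoenix: 0.12878 lies in 0.10145–0.13715, so I_lo=201, I_hi=300, C_lo=0.10145, C_hi=0.13715.
(300−201)/(0.13715−0.10145) × (0.12878−0.10145) + 201 = 99/0.03570 × 0.02733 + 201 ≈ 276.79 → 277.
Los Angeles: 0.03984 ∈ [0.01763, 0.04337] ↔ index [51, 100].
51 + (0.03984−0.01763)·(100−51)/(0.04337−0.01763) = 51 + 0.02221·49/0.02574 ≈ 93.28, so AQI = 93.
AQIs: Houston=186, Lahore=164, Phoenix=277, Los Angeles=93. Houston (186) − Los Angeles (93) = 93.

93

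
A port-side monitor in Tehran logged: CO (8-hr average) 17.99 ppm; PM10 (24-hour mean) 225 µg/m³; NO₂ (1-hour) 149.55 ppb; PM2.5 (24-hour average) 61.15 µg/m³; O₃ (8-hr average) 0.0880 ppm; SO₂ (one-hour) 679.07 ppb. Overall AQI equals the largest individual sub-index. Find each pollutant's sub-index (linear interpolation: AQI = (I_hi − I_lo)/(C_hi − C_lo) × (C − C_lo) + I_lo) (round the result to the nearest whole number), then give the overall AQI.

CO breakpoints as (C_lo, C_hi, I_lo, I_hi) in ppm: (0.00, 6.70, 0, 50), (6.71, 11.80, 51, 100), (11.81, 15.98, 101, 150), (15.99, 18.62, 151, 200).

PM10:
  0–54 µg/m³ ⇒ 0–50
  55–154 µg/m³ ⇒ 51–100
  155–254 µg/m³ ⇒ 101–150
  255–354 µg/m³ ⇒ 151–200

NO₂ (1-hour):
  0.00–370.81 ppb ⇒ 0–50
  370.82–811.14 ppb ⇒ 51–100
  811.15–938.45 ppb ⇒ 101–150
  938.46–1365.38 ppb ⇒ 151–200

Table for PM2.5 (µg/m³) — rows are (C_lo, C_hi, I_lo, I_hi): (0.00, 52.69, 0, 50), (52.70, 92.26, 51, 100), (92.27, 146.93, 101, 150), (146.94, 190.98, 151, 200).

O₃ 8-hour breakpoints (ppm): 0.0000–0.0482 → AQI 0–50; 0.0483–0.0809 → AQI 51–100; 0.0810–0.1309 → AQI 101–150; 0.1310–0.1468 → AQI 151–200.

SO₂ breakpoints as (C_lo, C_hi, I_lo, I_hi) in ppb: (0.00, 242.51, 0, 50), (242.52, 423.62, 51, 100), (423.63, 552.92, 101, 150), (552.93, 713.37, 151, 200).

CO: row 15.99–18.62 (AQI 151–200). (200−151)·(17.99−15.99)/(18.62−15.99) + 151 = 49·2.00/2.63 + 151 ≈ 188.26 → 188.
PM10: 225 lies in 155–254, so I_lo=101, I_hi=150, C_lo=155, C_hi=254.
(150−101)/(254−155) × (225−155) + 101 = 49/99 × 70 + 101 ≈ 135.65 → 136.
NO₂: 149.55 lies in 0.00–370.81, so I_lo=0, I_hi=50, C_lo=0.00, C_hi=370.81.
(50−0)/(370.81−0.00) × (149.55−0.00) + 0 = 50/370.81 × 149.55 + 0 ≈ 20.17 → 20.
PM2.5: row 52.70–92.26 (AQI 51–100). (100−51)·(61.15−52.70)/(92.26−52.70) + 51 = 49·8.45/39.56 + 51 ≈ 61.47 → 61.
O₃: row 0.0810–0.1309 (AQI 101–150). (150−101)·(0.0880−0.0810)/(0.1309−0.0810) + 101 = 49·0.0070/0.0499 + 101 ≈ 107.87 → 108.
SO₂: 679.07 lies in 552.93–713.37, so I_lo=151, I_hi=200, C_lo=552.93, C_hi=713.37.
(200−151)/(713.37−552.93) × (679.07−552.93) + 151 = 49/160.44 × 126.14 + 151 ≈ 189.52 → 190.
Sub-indices: CO→188, PM10→136, NO₂→20, PM2.5→61, O₃→108, SO₂→190. Overall AQI = max = 190; dominant pollutant is SO₂.
AQI 190: Unhealthy.

190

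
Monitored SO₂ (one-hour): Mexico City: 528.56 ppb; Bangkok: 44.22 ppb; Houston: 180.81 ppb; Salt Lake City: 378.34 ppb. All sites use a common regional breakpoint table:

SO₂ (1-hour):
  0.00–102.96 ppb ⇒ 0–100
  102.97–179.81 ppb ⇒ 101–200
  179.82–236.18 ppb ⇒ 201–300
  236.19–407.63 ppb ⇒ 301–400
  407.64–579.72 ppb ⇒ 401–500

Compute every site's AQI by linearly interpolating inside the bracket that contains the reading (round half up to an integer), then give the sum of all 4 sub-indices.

1100

Mexico City: 528.56 lies in 407.64–579.72, so I_lo=401, I_hi=500, C_lo=407.64, C_hi=579.72.
(500−401)/(579.72−407.64) × (528.56−407.64) + 401 = 99/172.08 × 120.92 + 401 ≈ 470.57 → 471.
Bangkok: row 0.00–102.96 (AQI 0–100). (100−0)·(44.22−0.00)/(102.96−0.00) + 0 = 100·44.22/102.96 + 0 ≈ 42.95 → 43.
Houston 180.81: bracket 179.82–236.18 → index 201–300; slope 99/56.36, offset 0.99.
AQI = 201 + 99/56.36·0.99 ≈ 202.74 ⇒ 203.
Salt Lake City: 378.34 ∈ [236.19, 407.63] ↔ index [301, 400].
301 + (378.34−236.19)·(400−301)/(407.63−236.19) = 301 + 142.15·99/171.44 ≈ 383.09, so AQI = 383.
AQIs: Mexico City=471, Bangkok=43, Houston=203, Salt Lake City=383. Sum = 471 + 43 + 203 + 383 = 1100.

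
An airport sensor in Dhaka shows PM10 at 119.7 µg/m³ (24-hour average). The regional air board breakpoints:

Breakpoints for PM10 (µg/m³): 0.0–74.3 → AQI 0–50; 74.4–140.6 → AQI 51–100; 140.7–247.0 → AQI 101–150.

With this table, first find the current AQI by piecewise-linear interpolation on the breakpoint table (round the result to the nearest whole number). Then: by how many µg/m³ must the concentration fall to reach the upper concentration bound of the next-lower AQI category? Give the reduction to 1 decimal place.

PM10 119.7: bracket 74.4–140.6 → index 51–100; slope 49/66.2, offset 45.3.
AQI = 51 + 49/66.2·45.3 ≈ 84.53 ⇒ 85.
Current AQI 85 is in the Moderate range (51–100). The next-lower category tops out at AQI 50, whose upper concentration bound is 74.3 µg/m³.
Reduction needed = 119.7 − 74.3 = 45.4 µg/m³.

45.4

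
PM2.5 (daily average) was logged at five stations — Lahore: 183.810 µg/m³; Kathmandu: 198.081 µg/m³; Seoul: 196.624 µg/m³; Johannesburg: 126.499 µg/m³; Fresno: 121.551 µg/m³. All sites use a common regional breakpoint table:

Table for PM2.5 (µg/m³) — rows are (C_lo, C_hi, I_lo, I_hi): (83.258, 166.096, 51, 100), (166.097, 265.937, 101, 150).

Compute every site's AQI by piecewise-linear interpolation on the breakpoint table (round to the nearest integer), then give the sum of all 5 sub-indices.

Lahore: 183.810 lies in 166.097–265.937, so I_lo=101, I_hi=150, C_lo=166.097, C_hi=265.937.
(150−101)/(265.937−166.097) × (183.810−166.097) + 101 = 49/99.840 × 17.713 + 101 ≈ 109.69 → 110.
Kathmandu: row 166.097–265.937 (AQI 101–150). (150−101)·(198.081−166.097)/(265.937−166.097) + 101 = 49·31.984/99.840 + 101 ≈ 116.70 → 117.
Seoul: 196.624 lies in 166.097–265.937, so I_lo=101, I_hi=150, C_lo=166.097, C_hi=265.937.
(150−101)/(265.937−166.097) × (196.624−166.097) + 101 = 49/99.840 × 30.527 + 101 ≈ 115.98 → 116.
Johannesburg: row 83.258–166.096 (AQI 51–100). (100−51)·(126.499−83.258)/(166.096−83.258) + 51 = 49·43.241/82.838 + 51 ≈ 76.58 → 77.
Fresno: 121.551 ∈ [83.258, 166.096] ↔ index [51, 100].
51 + (121.551−83.258)·(100−51)/(166.096−83.258) = 51 + 38.293·49/82.838 ≈ 73.65, so AQI = 74.
AQIs: Lahore=110, Kathmandu=117, Seoul=116, Johannesburg=77, Fresno=74. Sum = 110 + 117 + 116 + 77 + 74 = 494.

494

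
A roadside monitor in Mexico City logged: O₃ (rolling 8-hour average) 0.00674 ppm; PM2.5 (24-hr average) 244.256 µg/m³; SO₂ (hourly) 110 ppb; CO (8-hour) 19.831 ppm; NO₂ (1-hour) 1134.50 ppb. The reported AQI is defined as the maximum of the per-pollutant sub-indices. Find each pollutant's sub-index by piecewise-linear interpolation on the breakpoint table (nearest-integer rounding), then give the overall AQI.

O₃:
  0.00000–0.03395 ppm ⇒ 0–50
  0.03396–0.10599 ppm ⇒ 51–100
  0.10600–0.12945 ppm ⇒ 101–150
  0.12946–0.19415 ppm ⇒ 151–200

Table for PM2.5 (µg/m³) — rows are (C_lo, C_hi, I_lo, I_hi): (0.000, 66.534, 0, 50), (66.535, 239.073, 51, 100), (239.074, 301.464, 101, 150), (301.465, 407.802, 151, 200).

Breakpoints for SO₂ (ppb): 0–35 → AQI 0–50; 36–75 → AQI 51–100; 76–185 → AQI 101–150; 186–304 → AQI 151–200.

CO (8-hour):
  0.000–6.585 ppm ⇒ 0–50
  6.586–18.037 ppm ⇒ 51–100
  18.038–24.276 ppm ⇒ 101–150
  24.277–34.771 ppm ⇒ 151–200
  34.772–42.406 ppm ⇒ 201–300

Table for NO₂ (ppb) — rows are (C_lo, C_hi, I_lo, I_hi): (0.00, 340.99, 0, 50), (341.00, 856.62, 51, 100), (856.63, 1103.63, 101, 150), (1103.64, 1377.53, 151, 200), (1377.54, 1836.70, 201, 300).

157

O₃: 0.00674 ∈ [0.00000, 0.03395] ↔ index [0, 50].
0 + (0.00674−0.00000)·(50−0)/(0.03395−0.00000) = 0 + 0.00674·50/0.03395 ≈ 9.93, so AQI = 10.
PM2.5: row 239.074–301.464 (AQI 101–150). (150−101)·(244.256−239.074)/(301.464−239.074) + 101 = 49·5.182/62.390 + 101 ≈ 105.07 → 105.
SO₂: 110 ∈ [76, 185] ↔ index [101, 150].
101 + (110−76)·(150−101)/(185−76) = 101 + 34·49/109 ≈ 116.28, so AQI = 116.
CO: 19.831 lies in 18.038–24.276, so I_lo=101, I_hi=150, C_lo=18.038, C_hi=24.276.
(150−101)/(24.276−18.038) × (19.831−18.038) + 101 = 49/6.238 × 1.793 + 101 ≈ 115.08 → 115.
NO₂: 1134.50 ∈ [1103.64, 1377.53] ↔ index [151, 200].
151 + (1134.50−1103.64)·(200−151)/(1377.53−1103.64) = 151 + 30.86·49/273.89 ≈ 156.52, so AQI = 157.
Sub-indices: O₃→10, PM2.5→105, SO₂→116, CO→115, NO₂→157. Overall AQI = max = 157; dominant pollutant is NO₂.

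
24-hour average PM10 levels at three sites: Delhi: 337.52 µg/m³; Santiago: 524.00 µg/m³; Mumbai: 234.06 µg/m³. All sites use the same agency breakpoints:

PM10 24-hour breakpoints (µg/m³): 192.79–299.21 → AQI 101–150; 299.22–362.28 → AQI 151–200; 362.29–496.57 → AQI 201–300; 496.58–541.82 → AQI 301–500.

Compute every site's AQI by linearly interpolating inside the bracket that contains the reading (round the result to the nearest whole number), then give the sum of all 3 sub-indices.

Delhi: row 299.22–362.28 (AQI 151–200). (200−151)·(337.52−299.22)/(362.28−299.22) + 151 = 49·38.30/63.06 + 151 ≈ 180.76 → 181.
Santiago: 524.00 lies in 496.58–541.82, so I_lo=301, I_hi=500, C_lo=496.58, C_hi=541.82.
(500−301)/(541.82−496.58) × (524.00−496.58) + 301 = 199/45.24 × 27.42 + 301 ≈ 421.61 → 422.
Mumbai: 234.06 lies in 192.79–299.21, so I_lo=101, I_hi=150, C_lo=192.79, C_hi=299.21.
(150−101)/(299.21−192.79) × (234.06−192.79) + 101 = 49/106.42 × 41.27 + 101 ≈ 120.00 → 120.
AQIs: Delhi=181, Santiago=422, Mumbai=120. Sum = 181 + 422 + 120 = 723.

723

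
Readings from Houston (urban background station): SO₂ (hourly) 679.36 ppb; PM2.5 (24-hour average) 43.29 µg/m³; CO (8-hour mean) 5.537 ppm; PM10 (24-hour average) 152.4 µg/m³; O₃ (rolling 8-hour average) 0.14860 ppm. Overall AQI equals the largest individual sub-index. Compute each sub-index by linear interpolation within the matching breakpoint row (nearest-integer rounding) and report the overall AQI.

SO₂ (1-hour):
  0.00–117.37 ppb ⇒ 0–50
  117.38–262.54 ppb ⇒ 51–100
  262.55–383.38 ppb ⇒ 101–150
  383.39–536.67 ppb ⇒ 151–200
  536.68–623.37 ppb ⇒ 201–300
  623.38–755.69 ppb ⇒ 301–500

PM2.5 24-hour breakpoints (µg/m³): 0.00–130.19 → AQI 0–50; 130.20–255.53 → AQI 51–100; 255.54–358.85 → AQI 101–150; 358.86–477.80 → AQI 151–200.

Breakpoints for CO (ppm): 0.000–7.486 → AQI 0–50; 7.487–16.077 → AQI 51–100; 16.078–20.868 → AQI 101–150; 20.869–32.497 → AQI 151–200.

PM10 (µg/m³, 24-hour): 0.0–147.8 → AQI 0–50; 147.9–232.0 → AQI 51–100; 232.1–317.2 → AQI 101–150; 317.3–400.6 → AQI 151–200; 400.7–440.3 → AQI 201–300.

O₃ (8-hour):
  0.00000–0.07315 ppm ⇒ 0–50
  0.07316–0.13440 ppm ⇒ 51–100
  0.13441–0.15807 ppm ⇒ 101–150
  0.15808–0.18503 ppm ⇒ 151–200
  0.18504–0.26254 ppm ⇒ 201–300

SO₂: 679.36 lies in 623.38–755.69, so I_lo=301, I_hi=500, C_lo=623.38, C_hi=755.69.
(500−301)/(755.69−623.38) × (679.36−623.38) + 301 = 199/132.31 × 55.98 + 301 ≈ 385.20 → 385.
PM2.5: 43.29 ∈ [0.00, 130.19] ↔ index [0, 50].
0 + (43.29−0.00)·(50−0)/(130.19−0.00) = 0 + 43.29·50/130.19 ≈ 16.63, so AQI = 17.
CO: 5.537 lies in 0.000–7.486, so I_lo=0, I_hi=50, C_lo=0.000, C_hi=7.486.
(50−0)/(7.486−0.000) × (5.537−0.000) + 0 = 50/7.486 × 5.537 + 0 ≈ 36.98 → 37.
PM10: row 147.9–232.0 (AQI 51–100). (100−51)·(152.4−147.9)/(232.0−147.9) + 51 = 49·4.5/84.1 + 51 ≈ 53.62 → 54.
O₃: 0.14860 lies in 0.13441–0.15807, so I_lo=101, I_hi=150, C_lo=0.13441, C_hi=0.15807.
(150−101)/(0.15807−0.13441) × (0.14860−0.13441) + 101 = 49/0.02366 × 0.01419 + 101 ≈ 130.39 → 130.
Sub-indices: SO₂→385, PM2.5→17, CO→37, PM10→54, O₃→130. Overall AQI = max = 385; dominant pollutant is SO₂.

385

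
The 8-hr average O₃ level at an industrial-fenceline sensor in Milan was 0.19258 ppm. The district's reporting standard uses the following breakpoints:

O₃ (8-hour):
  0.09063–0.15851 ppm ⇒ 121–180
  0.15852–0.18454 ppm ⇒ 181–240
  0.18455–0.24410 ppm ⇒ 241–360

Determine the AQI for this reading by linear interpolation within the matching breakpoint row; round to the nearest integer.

O₃ 0.19258: bracket 0.18455–0.24410 → index 241–360; slope 119/0.05955, offset 0.00803.
AQI = 241 + 119/0.05955·0.00803 ≈ 257.05 ⇒ 257.

257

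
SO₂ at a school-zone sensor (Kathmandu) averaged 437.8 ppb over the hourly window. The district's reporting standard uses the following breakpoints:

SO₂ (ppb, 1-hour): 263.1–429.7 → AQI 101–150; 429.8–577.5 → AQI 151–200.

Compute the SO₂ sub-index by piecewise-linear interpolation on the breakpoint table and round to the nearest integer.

SO₂: row 429.8–577.5 (AQI 151–200). (200−151)·(437.8−429.8)/(577.5−429.8) + 151 = 49·8.0/147.7 + 151 ≈ 153.65 → 154.

154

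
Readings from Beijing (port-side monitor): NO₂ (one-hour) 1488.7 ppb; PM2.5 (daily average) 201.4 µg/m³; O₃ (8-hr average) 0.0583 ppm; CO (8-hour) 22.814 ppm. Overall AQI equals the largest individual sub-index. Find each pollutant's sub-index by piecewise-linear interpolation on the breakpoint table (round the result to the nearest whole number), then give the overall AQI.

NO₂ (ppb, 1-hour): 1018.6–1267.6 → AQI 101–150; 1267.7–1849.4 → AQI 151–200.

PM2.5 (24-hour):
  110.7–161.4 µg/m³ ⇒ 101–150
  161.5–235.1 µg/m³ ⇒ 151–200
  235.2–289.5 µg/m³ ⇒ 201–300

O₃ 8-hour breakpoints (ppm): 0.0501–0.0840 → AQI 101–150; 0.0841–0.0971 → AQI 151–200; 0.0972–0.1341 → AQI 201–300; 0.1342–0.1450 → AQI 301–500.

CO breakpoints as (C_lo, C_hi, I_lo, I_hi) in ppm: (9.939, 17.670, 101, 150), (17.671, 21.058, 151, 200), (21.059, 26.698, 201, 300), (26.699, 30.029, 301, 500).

NO₂ 1488.7: bracket 1267.7–1849.4 → index 151–200; slope 49/581.7, offset 221.0.
AQI = 151 + 49/581.7·221.0 ≈ 169.62 ⇒ 170.
PM2.5: row 161.5–235.1 (AQI 151–200). (200−151)·(201.4−161.5)/(235.1−161.5) + 151 = 49·39.9/73.6 + 151 ≈ 177.56 → 178.
O₃: row 0.0501–0.0840 (AQI 101–150). (150−101)·(0.0583−0.0501)/(0.0840−0.0501) + 101 = 49·0.0082/0.0339 + 101 ≈ 112.85 → 113.
CO: 22.814 ∈ [21.059, 26.698] ↔ index [201, 300].
201 + (22.814−21.059)·(300−201)/(26.698−21.059) = 201 + 1.755·99/5.639 ≈ 231.81, so AQI = 232.
Sub-indices: NO₂→170, PM2.5→178, O₃→113, CO→232. Overall AQI = max = 232; dominant pollutant is CO.

232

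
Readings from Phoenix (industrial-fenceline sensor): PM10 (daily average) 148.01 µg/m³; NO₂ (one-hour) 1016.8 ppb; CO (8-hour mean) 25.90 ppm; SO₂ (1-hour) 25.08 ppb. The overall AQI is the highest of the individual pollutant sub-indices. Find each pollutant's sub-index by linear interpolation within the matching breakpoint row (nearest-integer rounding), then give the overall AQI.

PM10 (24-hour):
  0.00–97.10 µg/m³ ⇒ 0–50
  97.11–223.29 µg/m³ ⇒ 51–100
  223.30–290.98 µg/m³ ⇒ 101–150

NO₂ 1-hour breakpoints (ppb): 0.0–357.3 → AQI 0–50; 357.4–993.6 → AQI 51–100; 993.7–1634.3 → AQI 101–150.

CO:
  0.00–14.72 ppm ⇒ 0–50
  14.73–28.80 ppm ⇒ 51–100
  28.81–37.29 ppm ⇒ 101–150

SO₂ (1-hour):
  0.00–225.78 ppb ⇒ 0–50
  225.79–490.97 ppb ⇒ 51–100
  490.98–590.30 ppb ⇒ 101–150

103

PM10: 148.01 lies in 97.11–223.29, so I_lo=51, I_hi=100, C_lo=97.11, C_hi=223.29.
(100−51)/(223.29−97.11) × (148.01−97.11) + 51 = 49/126.18 × 50.90 + 51 ≈ 70.77 → 71.
NO₂: row 993.7–1634.3 (AQI 101–150). (150−101)·(1016.8−993.7)/(1634.3−993.7) + 101 = 49·23.1/640.6 + 101 ≈ 102.77 → 103.
CO: 25.90 lies in 14.73–28.80, so I_lo=51, I_hi=100, C_lo=14.73, C_hi=28.80.
(100−51)/(28.80−14.73) × (25.90−14.73) + 51 = 49/14.07 × 11.17 + 51 ≈ 89.90 → 90.
SO₂ 25.08: bracket 0.00–225.78 → index 0–50; slope 50/225.78, offset 25.08.
AQI = 0 + 50/225.78·25.08 ≈ 5.55 ⇒ 6.
Sub-indices: PM10→71, NO₂→103, CO→90, SO₂→6. Overall AQI = max = 103; dominant pollutant is NO₂.
AQI 103: Unhealthy for Sensitive Groups.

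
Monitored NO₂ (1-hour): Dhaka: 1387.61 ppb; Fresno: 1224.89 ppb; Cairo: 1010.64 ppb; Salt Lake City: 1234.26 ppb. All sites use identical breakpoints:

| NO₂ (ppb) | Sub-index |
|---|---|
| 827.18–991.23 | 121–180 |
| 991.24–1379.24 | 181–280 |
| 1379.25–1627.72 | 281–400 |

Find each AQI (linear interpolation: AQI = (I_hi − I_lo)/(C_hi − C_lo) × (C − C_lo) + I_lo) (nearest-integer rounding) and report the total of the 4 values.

Dhaka 1387.61: bracket 1379.25–1627.72 → index 281–400; slope 119/248.47, offset 8.36.
AQI = 281 + 119/248.47·8.36 ≈ 285.00 ⇒ 285.
Fresno: 1224.89 ∈ [991.24, 1379.24] ↔ index [181, 280].
181 + (1224.89−991.24)·(280−181)/(1379.24−991.24) = 181 + 233.65·99/388.00 ≈ 240.62, so AQI = 241.
Cairo: 1010.64 lies in 991.24–1379.24, so I_lo=181, I_hi=280, C_lo=991.24, C_hi=1379.24.
(280−181)/(1379.24−991.24) × (1010.64−991.24) + 181 = 99/388.00 × 19.40 + 181 ≈ 185.95 → 186.
Salt Lake City: 1234.26 lies in 991.24–1379.24, so I_lo=181, I_hi=280, C_lo=991.24, C_hi=1379.24.
(280−181)/(1379.24−991.24) × (1234.26−991.24) + 181 = 99/388.00 × 243.02 + 181 ≈ 243.01 → 243.
AQIs: Dhaka=285, Fresno=241, Cairo=186, Salt Lake City=243. Sum = 285 + 241 + 186 + 243 = 955.

955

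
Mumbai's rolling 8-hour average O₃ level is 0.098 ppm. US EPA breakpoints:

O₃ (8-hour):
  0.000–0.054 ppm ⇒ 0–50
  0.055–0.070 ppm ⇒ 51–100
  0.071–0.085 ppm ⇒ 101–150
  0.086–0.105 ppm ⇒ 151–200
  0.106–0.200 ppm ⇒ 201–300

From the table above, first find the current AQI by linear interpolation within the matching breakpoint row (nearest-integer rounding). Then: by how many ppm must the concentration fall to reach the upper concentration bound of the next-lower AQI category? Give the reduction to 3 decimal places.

0.013

O₃: row 0.086–0.105 (AQI 151–200). (200−151)·(0.098−0.086)/(0.105−0.086) + 151 = 49·0.012/0.019 + 151 ≈ 181.95 → 182.
Current AQI 182 is in the Unhealthy range (151–200). The next-lower category tops out at AQI 150, whose upper concentration bound is 0.085 ppm.
Reduction needed = 0.098 − 0.085 = 0.013 ppm.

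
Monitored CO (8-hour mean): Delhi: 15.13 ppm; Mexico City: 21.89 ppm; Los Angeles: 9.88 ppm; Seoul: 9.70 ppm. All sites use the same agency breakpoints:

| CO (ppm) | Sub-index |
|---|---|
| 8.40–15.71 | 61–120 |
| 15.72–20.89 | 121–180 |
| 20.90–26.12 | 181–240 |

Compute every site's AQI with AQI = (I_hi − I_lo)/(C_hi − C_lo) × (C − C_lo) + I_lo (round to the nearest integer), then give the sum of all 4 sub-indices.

Delhi: row 8.40–15.71 (AQI 61–120). (120−61)·(15.13−8.40)/(15.71−8.40) + 61 = 59·6.73/7.31 + 61 ≈ 115.32 → 115.
Mexico City: row 20.90–26.12 (AQI 181–240). (240−181)·(21.89−20.90)/(26.12−20.90) + 181 = 59·0.99/5.22 + 181 ≈ 192.19 → 192.
Los Angeles: 9.88 ∈ [8.40, 15.71] ↔ index [61, 120].
61 + (9.88−8.40)·(120−61)/(15.71−8.40) = 61 + 1.48·59/7.31 ≈ 72.95, so AQI = 73.
Seoul: 9.70 lies in 8.40–15.71, so I_lo=61, I_hi=120, C_lo=8.40, C_hi=15.71.
(120−61)/(15.71−8.40) × (9.70−8.40) + 61 = 59/7.31 × 1.30 + 61 ≈ 71.49 → 71.
AQIs: Delhi=115, Mexico City=192, Los Angeles=73, Seoul=71. Sum = 115 + 192 + 73 + 71 = 451.

451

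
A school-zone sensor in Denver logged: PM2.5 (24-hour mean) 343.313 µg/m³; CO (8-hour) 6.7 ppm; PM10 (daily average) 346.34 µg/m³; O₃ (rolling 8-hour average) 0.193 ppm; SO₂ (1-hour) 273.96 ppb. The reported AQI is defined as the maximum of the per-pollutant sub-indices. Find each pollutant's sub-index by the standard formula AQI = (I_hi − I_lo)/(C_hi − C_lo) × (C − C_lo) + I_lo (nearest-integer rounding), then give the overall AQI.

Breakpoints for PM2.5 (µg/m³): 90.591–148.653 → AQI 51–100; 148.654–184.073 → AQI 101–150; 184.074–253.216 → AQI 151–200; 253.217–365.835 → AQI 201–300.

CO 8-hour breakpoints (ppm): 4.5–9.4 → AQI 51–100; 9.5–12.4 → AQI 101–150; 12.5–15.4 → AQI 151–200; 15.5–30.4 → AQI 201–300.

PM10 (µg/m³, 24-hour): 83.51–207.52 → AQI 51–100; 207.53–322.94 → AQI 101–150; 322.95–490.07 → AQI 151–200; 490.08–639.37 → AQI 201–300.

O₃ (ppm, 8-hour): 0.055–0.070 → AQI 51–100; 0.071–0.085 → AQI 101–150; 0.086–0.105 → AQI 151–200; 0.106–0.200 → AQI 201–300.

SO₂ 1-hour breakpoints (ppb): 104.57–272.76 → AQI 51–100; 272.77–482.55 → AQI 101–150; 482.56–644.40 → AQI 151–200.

PM2.5: 343.313 ∈ [253.217, 365.835] ↔ index [201, 300].
201 + (343.313−253.217)·(300−201)/(365.835−253.217) = 201 + 90.096·99/112.618 ≈ 280.20, so AQI = 280.
CO 6.7: bracket 4.5–9.4 → index 51–100; slope 49/4.9, offset 2.2.
AQI = 51 + 49/4.9·2.2 ≈ 73.00 ⇒ 73.
PM10: 346.34 lies in 322.95–490.07, so I_lo=151, I_hi=200, C_lo=322.95, C_hi=490.07.
(200−151)/(490.07−322.95) × (346.34−322.95) + 151 = 49/167.12 × 23.39 + 151 ≈ 157.86 → 158.
O₃: 0.193 lies in 0.106–0.200, so I_lo=201, I_hi=300, C_lo=0.106, C_hi=0.200.
(300−201)/(0.200−0.106) × (0.193−0.106) + 201 = 99/0.094 × 0.087 + 201 ≈ 292.63 → 293.
SO₂: row 272.77–482.55 (AQI 101–150). (150−101)·(273.96−272.77)/(482.55−272.77) + 101 = 49·1.19/209.78 + 101 ≈ 101.28 → 101.
Sub-indices: PM2.5→280, CO→73, PM10→158, O₃→293, SO₂→101. Overall AQI = max = 293; dominant pollutant is O₃.

293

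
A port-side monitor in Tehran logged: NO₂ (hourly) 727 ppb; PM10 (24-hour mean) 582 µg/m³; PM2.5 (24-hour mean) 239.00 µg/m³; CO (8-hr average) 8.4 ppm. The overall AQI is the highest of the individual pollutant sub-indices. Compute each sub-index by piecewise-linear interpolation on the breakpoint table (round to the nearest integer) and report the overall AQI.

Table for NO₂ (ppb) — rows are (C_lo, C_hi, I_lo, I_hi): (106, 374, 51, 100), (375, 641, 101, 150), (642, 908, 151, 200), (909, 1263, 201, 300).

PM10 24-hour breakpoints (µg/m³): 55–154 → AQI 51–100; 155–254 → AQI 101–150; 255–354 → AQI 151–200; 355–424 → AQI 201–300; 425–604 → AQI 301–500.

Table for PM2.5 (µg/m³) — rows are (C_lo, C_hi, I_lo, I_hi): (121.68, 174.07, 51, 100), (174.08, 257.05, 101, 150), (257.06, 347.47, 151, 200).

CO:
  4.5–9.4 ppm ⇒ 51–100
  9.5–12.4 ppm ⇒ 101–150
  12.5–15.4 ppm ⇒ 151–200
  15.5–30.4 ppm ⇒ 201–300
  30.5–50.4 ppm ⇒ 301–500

NO₂: 727 lies in 642–908, so I_lo=151, I_hi=200, C_lo=642, C_hi=908.
(200−151)/(908−642) × (727−642) + 151 = 49/266 × 85 + 151 ≈ 166.66 → 167.
PM10: row 425–604 (AQI 301–500). (500−301)·(582−425)/(604−425) + 301 = 199·157/179 + 301 ≈ 475.54 → 476.
PM2.5 239.00: bracket 174.08–257.05 → index 101–150; slope 49/82.97, offset 64.92.
AQI = 101 + 49/82.97·64.92 ≈ 139.34 ⇒ 139.
CO: 8.4 ∈ [4.5, 9.4] ↔ index [51, 100].
51 + (8.4−4.5)·(100−51)/(9.4−4.5) = 51 + 3.9·49/4.9 ≈ 90.00, so AQI = 90.
Sub-indices: NO₂→167, PM10→476, PM2.5→139, CO→90. Overall AQI = max = 476; dominant pollutant is PM10.

476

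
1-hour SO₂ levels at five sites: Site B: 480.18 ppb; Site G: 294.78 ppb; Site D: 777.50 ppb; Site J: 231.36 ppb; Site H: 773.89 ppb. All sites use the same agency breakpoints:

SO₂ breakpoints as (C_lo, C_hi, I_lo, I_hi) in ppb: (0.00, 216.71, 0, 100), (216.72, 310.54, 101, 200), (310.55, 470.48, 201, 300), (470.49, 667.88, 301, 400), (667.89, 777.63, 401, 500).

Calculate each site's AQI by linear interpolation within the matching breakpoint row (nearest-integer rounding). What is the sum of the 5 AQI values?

1602

Site B: 480.18 ∈ [470.49, 667.88] ↔ index [301, 400].
301 + (480.18−470.49)·(400−301)/(667.88−470.49) = 301 + 9.69·99/197.39 ≈ 305.86, so AQI = 306.
Site G: row 216.72–310.54 (AQI 101–200). (200−101)·(294.78−216.72)/(310.54−216.72) + 101 = 99·78.06/93.82 + 101 ≈ 183.37 → 183.
Site D: row 667.89–777.63 (AQI 401–500). (500−401)·(777.50−667.89)/(777.63−667.89) + 401 = 99·109.61/109.74 + 401 ≈ 499.88 → 500.
Site J: 231.36 ∈ [216.72, 310.54] ↔ index [101, 200].
101 + (231.36−216.72)·(200−101)/(310.54−216.72) = 101 + 14.64·99/93.82 ≈ 116.45, so AQI = 116.
Site H 773.89: bracket 667.89–777.63 → index 401–500; slope 99/109.74, offset 106.00.
AQI = 401 + 99/109.74·106.00 ≈ 496.63 ⇒ 497.
AQIs: Site B=306, Site G=183, Site D=500, Site J=116, Site H=497. Sum = 306 + 183 + 500 + 116 + 497 = 1602.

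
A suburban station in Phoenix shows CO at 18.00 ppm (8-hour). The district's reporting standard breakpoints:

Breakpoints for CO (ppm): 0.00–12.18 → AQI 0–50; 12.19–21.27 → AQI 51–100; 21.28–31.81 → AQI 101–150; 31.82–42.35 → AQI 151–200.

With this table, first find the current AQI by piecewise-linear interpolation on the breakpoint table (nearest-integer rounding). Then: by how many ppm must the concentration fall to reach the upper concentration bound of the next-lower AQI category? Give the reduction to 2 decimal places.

CO: row 12.19–21.27 (AQI 51–100). (100−51)·(18.00−12.19)/(21.27−12.19) + 51 = 49·5.81/9.08 + 51 ≈ 82.35 → 82.
Current AQI 82 is in the Moderate range (51–100). The next-lower category tops out at AQI 50, whose upper concentration bound is 12.18 ppm.
Reduction needed = 18.00 − 12.18 = 5.82 ppm.

5.82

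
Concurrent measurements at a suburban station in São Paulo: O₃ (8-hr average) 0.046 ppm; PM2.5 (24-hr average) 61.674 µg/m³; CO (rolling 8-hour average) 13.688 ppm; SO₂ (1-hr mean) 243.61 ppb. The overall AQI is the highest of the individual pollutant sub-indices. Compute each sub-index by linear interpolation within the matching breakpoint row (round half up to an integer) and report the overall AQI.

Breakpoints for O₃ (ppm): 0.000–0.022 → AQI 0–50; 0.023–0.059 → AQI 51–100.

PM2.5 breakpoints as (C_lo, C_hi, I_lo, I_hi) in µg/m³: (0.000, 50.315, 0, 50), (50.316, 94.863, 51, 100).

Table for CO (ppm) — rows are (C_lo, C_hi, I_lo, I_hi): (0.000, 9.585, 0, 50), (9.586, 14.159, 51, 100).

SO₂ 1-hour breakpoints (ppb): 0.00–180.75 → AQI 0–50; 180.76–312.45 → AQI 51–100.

95

O₃: row 0.023–0.059 (AQI 51–100). (100−51)·(0.046−0.023)/(0.059−0.023) + 51 = 49·0.023/0.036 + 51 ≈ 82.31 → 82.
PM2.5: 61.674 ∈ [50.316, 94.863] ↔ index [51, 100].
51 + (61.674−50.316)·(100−51)/(94.863−50.316) = 51 + 11.358·49/44.547 ≈ 63.49, so AQI = 63.
CO: 13.688 ∈ [9.586, 14.159] ↔ index [51, 100].
51 + (13.688−9.586)·(100−51)/(14.159−9.586) = 51 + 4.102·49/4.573 ≈ 94.95, so AQI = 95.
SO₂: 243.61 lies in 180.76–312.45, so I_lo=51, I_hi=100, C_lo=180.76, C_hi=312.45.
(100−51)/(312.45−180.76) × (243.61−180.76) + 51 = 49/131.69 × 62.85 + 51 ≈ 74.39 → 74.
Sub-indices: O₃→82, PM2.5→63, CO→95, SO₂→74. Overall AQI = max = 95; dominant pollutant is CO.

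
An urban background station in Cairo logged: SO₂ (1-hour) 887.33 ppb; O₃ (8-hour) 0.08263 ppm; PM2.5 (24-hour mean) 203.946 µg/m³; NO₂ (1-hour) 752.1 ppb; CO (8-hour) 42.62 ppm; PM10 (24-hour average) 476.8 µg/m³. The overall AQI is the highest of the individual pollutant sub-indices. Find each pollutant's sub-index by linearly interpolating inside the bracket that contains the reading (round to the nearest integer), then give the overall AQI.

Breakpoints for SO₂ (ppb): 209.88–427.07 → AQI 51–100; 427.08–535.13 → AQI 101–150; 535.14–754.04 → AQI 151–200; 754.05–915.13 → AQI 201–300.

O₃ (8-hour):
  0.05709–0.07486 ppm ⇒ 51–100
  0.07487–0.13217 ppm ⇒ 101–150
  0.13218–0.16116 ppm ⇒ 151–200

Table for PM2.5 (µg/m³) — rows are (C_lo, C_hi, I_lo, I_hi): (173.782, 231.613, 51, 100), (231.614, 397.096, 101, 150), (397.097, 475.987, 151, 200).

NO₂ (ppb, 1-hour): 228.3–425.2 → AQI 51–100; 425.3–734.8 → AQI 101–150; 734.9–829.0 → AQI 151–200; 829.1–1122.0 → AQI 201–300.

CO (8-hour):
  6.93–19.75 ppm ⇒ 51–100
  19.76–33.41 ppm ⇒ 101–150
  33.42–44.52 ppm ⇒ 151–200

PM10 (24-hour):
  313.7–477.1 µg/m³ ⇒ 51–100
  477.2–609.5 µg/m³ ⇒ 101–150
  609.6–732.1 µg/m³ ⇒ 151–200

SO₂: 887.33 lies in 754.05–915.13, so I_lo=201, I_hi=300, C_lo=754.05, C_hi=915.13.
(300−201)/(915.13−754.05) × (887.33−754.05) + 201 = 99/161.08 × 133.28 + 201 ≈ 282.91 → 283.
O₃ 0.08263: bracket 0.07487–0.13217 → index 101–150; slope 49/0.05730, offset 0.00776.
AQI = 101 + 49/0.05730·0.00776 ≈ 107.64 ⇒ 108.
PM2.5: 203.946 ∈ [173.782, 231.613] ↔ index [51, 100].
51 + (203.946−173.782)·(100−51)/(231.613−173.782) = 51 + 30.164·49/57.831 ≈ 76.56, so AQI = 77.
NO₂: 752.1 ∈ [734.9, 829.0] ↔ index [151, 200].
151 + (752.1−734.9)·(200−151)/(829.0−734.9) = 151 + 17.2·49/94.1 ≈ 159.96, so AQI = 160.
CO 42.62: bracket 33.42–44.52 → index 151–200; slope 49/11.10, offset 9.20.
AQI = 151 + 49/11.10·9.20 ≈ 191.61 ⇒ 192.
PM10: 476.8 ∈ [313.7, 477.1] ↔ index [51, 100].
51 + (476.8−313.7)·(100−51)/(477.1−313.7) = 51 + 163.1·49/163.4 ≈ 99.91, so AQI = 100.
Sub-indices: SO₂→283, O₃→108, PM2.5→77, NO₂→160, CO→192, PM10→100. Overall AQI = max = 283; dominant pollutant is SO₂.

283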